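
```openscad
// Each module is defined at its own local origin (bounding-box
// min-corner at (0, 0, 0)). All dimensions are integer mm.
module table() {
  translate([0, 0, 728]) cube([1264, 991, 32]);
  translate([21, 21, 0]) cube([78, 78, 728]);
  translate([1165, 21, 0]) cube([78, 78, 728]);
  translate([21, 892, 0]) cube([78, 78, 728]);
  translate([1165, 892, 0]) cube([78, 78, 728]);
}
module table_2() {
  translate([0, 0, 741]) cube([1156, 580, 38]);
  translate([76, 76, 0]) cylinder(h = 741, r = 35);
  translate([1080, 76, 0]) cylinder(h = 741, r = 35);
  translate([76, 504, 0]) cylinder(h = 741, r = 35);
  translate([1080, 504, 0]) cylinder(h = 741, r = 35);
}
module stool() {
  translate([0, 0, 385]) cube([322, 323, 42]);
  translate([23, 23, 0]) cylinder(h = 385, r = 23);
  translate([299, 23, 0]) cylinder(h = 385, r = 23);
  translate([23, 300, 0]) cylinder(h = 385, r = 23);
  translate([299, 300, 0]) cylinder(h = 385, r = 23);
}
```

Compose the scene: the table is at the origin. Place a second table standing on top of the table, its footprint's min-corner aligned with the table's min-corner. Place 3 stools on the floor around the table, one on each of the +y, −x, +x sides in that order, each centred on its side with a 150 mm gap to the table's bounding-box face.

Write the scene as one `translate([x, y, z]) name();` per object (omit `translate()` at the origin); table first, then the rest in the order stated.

table();
translate([0, 0, 760]) table_2();
translate([471, 1141, 0]) stool();
translate([-472, 334, 0]) stool();
translate([1414, 334, 0]) stool();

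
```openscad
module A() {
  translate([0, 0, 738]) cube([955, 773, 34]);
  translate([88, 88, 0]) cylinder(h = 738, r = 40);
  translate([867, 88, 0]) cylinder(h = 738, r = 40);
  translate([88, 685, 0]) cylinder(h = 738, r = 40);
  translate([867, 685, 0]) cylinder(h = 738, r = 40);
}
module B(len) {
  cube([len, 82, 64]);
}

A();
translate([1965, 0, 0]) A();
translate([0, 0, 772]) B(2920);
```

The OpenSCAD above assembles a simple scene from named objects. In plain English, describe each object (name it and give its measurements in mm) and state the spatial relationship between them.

A is a table with a 955×773 mm rectangular top, 34 mm thick, top surface at z = 772 mm, supported by four round legs of 80 mm diameter, each leg's bounding box inset 48 mm from the nearest pair of top edges, running from the floor.

B is a rectangular beam 2920 mm long (x), 82 mm deep (y), 64 mm thick (z).

The beam spans the tops of two tables placed 1010 mm apart, resting at z = 772 mm.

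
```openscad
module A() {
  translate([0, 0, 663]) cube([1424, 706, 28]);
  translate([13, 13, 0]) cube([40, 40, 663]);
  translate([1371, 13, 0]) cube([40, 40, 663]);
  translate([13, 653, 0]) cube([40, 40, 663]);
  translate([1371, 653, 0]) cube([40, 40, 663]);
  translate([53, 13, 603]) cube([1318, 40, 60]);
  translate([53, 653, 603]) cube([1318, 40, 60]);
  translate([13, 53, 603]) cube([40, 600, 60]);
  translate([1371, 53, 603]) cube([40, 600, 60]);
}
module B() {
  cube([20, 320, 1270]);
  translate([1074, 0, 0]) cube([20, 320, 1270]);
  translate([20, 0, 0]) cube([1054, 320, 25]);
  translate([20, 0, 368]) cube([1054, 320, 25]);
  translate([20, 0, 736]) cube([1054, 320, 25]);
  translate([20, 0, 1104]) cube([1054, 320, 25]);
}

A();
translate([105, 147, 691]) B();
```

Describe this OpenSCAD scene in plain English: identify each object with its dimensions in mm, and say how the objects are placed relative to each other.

A is a table with a 1424×706 mm rectangular top, 28 mm thick, top surface at z = 691 mm, supported by four 40×40 mm square legs, each inset 13 mm from the nearest pair of top edges, running from the floor. Four apron rails, 40 mm thick and 60 mm tall, run between adjacent legs with their top edges flush with the underside of the top and their outer faces flush with the legs' outer faces.

B is a bookshelf 1094 mm wide overall, 320 mm deep and 1270 mm tall. The two sides are 20 mm thick vertical panels. 4 horizontal shelves of 25 mm thickness span between the inner faces of the sides; the lowest shelf sits on the floor and shelves are stacked with a clear vertical gap of 343 mm between each pair.

The bookshelf is on top of the table.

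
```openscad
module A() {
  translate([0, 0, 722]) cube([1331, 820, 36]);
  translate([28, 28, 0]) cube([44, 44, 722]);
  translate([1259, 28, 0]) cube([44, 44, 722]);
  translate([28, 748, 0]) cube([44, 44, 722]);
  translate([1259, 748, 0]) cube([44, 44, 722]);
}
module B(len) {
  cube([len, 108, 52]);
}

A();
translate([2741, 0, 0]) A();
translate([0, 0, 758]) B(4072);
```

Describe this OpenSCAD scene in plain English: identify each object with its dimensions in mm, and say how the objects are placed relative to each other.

A is a rectangular dining table. The top is 1331×820×36 mm with its upper surface at z = 758 mm. It stands on four 44×44 mm square legs, each inset 28 mm from the nearest pair of top edges, running from the floor to the underside of the top.

B is a rectangular beam 4072 mm long (x), 108 mm deep (y), 52 mm thick (z).

The beam spans the tops of two tables placed 1410 mm apart, resting at z = 758 mm.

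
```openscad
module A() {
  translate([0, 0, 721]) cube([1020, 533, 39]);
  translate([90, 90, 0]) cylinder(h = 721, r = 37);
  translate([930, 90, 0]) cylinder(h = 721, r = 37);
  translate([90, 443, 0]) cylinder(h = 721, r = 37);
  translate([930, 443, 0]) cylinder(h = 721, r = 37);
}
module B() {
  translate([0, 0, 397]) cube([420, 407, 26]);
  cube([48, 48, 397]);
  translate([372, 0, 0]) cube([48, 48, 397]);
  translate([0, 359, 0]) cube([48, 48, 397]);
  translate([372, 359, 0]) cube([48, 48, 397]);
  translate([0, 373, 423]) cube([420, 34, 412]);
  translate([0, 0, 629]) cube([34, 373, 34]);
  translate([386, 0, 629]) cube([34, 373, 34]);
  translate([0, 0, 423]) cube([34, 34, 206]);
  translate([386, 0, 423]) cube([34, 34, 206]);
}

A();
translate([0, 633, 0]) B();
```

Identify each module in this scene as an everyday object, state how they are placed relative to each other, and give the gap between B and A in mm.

The chair's nearest face is 100 mm from the table's +y face.

A is a table. B is a chair. The chair is on the floor beside the table on its +y side. The gap between the chair and the table is 100 mm.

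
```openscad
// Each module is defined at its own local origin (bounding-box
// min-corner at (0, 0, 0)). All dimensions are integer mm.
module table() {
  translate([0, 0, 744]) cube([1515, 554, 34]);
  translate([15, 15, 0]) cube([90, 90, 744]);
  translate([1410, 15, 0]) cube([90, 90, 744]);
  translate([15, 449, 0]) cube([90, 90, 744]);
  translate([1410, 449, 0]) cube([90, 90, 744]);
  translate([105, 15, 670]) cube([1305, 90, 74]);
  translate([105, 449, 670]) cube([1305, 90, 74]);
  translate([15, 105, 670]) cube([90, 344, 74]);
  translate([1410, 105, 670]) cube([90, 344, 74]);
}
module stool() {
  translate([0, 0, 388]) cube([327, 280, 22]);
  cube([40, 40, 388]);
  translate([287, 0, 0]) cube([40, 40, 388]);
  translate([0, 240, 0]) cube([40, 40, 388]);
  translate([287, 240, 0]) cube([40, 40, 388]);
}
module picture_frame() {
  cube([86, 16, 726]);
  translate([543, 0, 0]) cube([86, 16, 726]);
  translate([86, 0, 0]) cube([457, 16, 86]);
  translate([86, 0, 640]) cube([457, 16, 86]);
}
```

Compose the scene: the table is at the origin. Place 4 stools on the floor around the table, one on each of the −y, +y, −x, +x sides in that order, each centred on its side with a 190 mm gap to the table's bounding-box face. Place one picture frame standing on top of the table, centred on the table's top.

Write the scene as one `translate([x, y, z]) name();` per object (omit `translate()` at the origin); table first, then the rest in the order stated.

table();
translate([594, -470, 0]) stool();
translate([594, 744, 0]) stool();
translate([-517, 137, 0]) stool();
translate([1705, 137, 0]) stool();
translate([443, 269, 778]) picture_frame();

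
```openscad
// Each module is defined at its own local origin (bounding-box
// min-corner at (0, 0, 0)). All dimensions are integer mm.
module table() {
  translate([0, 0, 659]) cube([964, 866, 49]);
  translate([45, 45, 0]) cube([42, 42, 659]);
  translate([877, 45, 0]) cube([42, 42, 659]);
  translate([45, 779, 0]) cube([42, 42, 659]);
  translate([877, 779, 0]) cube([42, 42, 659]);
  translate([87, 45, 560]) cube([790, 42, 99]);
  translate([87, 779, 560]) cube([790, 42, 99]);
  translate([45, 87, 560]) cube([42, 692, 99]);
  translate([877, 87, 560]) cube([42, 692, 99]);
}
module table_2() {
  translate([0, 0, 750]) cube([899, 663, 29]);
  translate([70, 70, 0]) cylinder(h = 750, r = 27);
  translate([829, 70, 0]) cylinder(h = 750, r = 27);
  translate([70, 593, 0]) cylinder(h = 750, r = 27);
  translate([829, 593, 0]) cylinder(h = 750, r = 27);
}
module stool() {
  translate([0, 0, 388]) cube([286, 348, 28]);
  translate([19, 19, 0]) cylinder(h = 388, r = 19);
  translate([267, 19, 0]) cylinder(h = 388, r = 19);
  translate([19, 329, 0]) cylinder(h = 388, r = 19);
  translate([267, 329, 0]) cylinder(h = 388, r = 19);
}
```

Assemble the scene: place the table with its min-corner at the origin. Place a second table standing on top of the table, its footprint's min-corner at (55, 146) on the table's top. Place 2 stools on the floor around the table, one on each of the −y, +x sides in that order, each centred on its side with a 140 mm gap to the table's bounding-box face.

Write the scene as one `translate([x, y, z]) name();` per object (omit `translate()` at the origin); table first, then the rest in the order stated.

table();
translate([55, 146, 708]) table_2();
translate([339, -488, 0]) stool();
translate([1104, 259, 0]) stool();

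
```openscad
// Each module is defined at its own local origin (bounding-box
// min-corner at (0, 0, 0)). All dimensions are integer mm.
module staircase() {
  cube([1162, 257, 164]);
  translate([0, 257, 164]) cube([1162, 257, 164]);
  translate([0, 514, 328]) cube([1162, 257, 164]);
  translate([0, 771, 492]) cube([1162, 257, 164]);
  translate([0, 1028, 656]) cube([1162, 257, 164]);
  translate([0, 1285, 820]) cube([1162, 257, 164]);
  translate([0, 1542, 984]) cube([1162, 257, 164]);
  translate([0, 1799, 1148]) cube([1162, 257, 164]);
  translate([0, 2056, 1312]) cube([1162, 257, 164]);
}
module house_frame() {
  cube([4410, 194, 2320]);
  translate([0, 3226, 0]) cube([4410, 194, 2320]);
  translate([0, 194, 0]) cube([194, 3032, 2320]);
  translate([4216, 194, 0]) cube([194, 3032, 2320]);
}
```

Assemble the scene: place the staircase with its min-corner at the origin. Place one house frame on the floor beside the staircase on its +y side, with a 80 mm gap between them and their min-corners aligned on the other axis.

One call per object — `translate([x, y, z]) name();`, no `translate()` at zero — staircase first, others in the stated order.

staircase();
translate([0, 2393, 0]) house_frame();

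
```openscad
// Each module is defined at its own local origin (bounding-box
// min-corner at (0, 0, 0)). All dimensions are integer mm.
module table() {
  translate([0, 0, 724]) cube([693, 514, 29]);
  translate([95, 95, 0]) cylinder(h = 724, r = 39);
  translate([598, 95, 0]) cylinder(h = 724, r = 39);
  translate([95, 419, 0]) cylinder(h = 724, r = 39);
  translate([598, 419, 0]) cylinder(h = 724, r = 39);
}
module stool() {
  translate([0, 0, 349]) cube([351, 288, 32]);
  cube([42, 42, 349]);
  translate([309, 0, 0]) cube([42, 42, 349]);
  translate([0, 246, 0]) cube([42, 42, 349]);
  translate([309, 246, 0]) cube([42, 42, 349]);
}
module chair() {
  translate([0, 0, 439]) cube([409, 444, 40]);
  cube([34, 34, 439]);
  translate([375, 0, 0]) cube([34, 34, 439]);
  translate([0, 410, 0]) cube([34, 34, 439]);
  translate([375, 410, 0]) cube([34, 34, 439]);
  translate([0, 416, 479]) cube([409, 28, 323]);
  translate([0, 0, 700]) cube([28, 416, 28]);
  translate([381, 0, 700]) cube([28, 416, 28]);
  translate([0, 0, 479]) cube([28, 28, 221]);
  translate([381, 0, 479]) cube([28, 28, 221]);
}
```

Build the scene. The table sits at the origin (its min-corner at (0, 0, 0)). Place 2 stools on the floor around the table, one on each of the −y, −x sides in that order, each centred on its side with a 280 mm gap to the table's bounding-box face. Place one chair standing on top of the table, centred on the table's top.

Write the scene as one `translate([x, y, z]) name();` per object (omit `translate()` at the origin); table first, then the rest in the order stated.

table();
translate([171, -568, 0]) stool();
translate([-631, 113, 0]) stool();
translate([142, 35, 753]) chair();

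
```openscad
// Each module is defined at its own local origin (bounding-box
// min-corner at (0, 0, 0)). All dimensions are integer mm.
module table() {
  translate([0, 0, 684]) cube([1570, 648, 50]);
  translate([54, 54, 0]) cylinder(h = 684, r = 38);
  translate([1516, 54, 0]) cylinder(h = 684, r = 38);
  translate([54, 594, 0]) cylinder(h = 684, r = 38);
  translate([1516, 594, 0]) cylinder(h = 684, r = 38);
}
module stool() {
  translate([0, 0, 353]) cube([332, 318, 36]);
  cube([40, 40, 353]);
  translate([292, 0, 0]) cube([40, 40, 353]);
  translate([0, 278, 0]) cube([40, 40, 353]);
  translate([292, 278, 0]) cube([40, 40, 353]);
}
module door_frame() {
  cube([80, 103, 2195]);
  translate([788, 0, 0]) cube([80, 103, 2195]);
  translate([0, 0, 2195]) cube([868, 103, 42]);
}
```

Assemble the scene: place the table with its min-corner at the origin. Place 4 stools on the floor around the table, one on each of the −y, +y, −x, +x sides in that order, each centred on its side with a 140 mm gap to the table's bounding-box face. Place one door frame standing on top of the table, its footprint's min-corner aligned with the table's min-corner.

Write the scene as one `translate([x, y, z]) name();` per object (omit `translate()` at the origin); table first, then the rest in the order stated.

table();
translate([619, -458, 0]) stool();
translate([619, 788, 0]) stool();
translate([-472, 165, 0]) stool();
translate([1710, 165, 0]) stool();
translate([0, 0, 734]) door_frame();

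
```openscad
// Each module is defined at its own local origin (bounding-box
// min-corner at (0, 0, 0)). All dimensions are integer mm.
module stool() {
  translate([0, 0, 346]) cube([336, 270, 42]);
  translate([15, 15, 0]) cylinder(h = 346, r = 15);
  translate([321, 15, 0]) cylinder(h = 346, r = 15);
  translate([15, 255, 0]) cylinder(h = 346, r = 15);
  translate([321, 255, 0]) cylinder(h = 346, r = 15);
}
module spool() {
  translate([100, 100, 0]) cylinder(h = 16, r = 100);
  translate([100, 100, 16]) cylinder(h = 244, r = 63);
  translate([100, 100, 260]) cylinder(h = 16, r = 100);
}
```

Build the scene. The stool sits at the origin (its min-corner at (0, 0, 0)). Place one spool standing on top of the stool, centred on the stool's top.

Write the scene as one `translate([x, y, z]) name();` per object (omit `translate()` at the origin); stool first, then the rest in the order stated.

stool();
translate([68, 35, 388]) spool();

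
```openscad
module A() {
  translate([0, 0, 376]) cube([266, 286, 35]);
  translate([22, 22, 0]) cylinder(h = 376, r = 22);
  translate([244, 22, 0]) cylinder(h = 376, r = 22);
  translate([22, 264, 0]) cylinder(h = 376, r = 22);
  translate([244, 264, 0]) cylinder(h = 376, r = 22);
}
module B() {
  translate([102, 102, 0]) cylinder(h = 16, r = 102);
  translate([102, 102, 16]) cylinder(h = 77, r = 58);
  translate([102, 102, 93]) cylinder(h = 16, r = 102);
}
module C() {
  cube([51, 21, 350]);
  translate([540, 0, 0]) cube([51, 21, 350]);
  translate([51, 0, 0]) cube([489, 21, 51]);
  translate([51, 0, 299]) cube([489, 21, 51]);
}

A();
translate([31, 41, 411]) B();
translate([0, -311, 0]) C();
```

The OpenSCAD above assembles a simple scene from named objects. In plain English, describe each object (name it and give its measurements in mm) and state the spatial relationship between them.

A is a simple wooden stool: a rectangular seat 266 mm (x) by 286 mm (y), 35 mm thick, top face at z = 411 mm, on four round legs, each 44 mm in diameter. The legs rest on z = 0, each leg's axis is inset half a diameter from the nearest pair of seat edges (so the leg's bounding box is flush with the corner).

B is a spool: two coaxial disc flanges of radius 102 mm and thickness 16 mm, joined by a core cylinder of radius 58 mm and height 77 mm. The lower flange rests on z = 0 and the three cylinders share a vertical axis.

C is a rectangular picture frame lying in the x–z plane (depth along y). The opening is 489 mm wide (x) by 248 mm tall (z), surrounded by a border 51 mm wide on all four sides. The frame is 21 mm deep and is made of two full-height vertical stiles with two horizontal rails fitted between them.

The spool is on top of the stool, centred. The picture frame is on the floor beside the stool on its −y side.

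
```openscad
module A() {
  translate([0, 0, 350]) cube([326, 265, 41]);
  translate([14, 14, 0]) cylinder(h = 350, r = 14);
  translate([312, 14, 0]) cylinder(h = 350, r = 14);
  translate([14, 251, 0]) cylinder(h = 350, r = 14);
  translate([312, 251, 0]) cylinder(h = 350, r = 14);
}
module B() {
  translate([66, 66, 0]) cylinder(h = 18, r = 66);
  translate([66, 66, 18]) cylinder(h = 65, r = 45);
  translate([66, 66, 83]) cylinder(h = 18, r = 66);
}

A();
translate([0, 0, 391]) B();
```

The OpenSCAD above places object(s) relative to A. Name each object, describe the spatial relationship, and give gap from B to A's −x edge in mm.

A is a stool. B is a spool. The spool is on top of the stool. The gap from the spool to the stool's −x edge is 0 mm.

The spool's min-x is at 0; the stool's min-x is 0; gap = 0 mm.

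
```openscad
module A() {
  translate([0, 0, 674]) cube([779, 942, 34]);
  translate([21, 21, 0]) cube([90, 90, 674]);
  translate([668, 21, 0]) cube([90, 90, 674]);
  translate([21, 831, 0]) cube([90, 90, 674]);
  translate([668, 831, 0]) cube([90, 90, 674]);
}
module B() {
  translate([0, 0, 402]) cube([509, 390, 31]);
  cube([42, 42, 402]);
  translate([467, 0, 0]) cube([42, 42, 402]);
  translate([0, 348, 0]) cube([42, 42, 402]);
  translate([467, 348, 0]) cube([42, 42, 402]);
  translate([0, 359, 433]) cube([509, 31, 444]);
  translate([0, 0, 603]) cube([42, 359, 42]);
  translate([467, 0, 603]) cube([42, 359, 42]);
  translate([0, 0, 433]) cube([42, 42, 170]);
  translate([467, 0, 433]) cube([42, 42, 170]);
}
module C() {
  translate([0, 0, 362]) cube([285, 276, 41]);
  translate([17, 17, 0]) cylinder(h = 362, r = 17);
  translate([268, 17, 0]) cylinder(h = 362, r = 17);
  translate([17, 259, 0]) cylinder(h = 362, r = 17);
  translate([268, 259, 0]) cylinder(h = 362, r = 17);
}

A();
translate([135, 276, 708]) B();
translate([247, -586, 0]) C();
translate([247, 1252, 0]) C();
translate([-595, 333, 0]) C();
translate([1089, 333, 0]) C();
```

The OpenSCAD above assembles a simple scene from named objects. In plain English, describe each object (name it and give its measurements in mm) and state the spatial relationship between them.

A is a table: top 779 mm (x) × 942 mm (y), 34 mm thick, upper face at z = 708 mm, on four 90×90 mm square legs, each inset 21 mm from the nearest pair of top edges, running from z = 0 to the bottom of the top.

B is a chair: 509×390 mm seat, 31 mm thick, top at z = 433 mm, on four 42 mm square corner legs flush with the seat edges. A 31 mm thick backrest slab spans the full seat width, extending 444 mm above the seat top, its back face flush with the seat's +y edge. Two armrests of 42×42 mm section run along each side from the seat's front edge to the front of the backrest, top faces 212 mm above the seat top and outer faces flush with the seat's x-edges; a 42×42 mm post under the front of each armrest stands on the seat at the front corner.

C is a four-legged stool. The seat is 285×276 mm, 41 mm thick, top at z = 403 mm. It stands on four round legs, each 34 mm in diameter, from z = 0 to the seat underside, each leg's axis is inset half a diameter from the nearest pair of seat edges (so the leg's bounding box is flush with the corner).

The chair is on top of the table, centred. Four stools sit around the table at the −y, +y, −x, +x sides.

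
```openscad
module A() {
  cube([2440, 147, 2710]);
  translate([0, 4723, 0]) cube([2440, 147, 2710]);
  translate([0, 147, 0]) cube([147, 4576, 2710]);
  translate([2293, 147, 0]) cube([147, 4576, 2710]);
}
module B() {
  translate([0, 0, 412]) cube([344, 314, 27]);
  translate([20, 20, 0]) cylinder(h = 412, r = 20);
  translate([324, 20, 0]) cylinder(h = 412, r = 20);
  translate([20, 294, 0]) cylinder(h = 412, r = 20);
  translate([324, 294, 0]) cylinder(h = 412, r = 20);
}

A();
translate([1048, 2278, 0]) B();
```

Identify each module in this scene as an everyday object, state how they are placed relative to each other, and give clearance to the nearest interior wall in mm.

Clearances: x = 901, y = 2131; minimum 901 mm.

A is a house frame. B is a stool. The stool sits inside the house frame, centred. The clearance to the nearest interior wall is 901 mm.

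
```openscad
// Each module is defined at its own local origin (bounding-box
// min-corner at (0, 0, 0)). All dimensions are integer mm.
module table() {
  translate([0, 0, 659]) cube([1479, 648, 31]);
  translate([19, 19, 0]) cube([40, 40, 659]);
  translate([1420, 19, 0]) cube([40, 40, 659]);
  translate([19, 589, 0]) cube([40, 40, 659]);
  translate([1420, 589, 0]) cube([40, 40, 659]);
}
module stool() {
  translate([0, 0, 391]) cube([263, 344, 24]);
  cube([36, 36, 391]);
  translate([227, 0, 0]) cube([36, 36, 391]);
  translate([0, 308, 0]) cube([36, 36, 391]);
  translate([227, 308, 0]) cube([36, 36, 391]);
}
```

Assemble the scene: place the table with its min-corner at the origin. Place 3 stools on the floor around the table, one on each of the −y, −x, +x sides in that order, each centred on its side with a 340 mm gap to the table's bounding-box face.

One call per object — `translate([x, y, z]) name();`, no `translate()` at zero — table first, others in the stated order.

table();
translate([608, -684, 0]) stool();
translate([-603, 152, 0]) stool();
translate([1819, 152, 0]) stool();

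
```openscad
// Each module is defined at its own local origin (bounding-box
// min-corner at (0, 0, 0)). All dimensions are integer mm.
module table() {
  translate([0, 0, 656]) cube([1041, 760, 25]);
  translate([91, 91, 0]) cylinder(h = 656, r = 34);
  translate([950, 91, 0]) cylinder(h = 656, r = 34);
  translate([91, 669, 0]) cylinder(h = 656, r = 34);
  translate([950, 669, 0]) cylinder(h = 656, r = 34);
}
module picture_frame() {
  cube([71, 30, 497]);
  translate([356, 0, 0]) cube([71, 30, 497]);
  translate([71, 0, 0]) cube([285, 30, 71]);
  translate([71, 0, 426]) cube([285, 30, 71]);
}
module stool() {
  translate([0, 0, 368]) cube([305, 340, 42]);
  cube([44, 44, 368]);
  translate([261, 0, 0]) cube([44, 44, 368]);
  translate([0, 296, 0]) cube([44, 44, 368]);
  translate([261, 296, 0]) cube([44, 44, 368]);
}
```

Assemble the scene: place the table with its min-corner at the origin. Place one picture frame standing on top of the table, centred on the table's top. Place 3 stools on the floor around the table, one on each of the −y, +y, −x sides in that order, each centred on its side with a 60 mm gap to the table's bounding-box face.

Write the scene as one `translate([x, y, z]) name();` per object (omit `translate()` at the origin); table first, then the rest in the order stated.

table();
translate([307, 365, 681]) picture_frame();
translate([368, -400, 0]) stool();
translate([368, 820, 0]) stool();
translate([-365, 210, 0]) stool();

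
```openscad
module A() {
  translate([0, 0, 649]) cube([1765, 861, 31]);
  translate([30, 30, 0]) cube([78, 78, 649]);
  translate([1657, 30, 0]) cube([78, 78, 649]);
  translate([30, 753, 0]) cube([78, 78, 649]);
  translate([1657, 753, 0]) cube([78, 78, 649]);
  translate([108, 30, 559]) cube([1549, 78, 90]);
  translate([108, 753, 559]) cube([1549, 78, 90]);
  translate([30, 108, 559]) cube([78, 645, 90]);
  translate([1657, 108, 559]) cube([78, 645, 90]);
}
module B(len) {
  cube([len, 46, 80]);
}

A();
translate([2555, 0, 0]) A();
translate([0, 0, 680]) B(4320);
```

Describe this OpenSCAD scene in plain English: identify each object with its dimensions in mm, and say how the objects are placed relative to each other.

A is a table with a 1765×861 mm rectangular top, 31 mm thick, top surface at z = 680 mm, supported by four 78×78 mm square legs, each inset 30 mm from the nearest pair of top edges, running from the floor. Four apron rails, 78 mm thick and 90 mm tall, run between adjacent legs with their top edges flush with the underside of the top and their outer faces flush with the legs' outer faces.

B is a rectangular beam 4320 mm long (x), 46 mm deep (y), 80 mm thick (z).

The beam spans the tops of two tables placed 790 mm apart, resting at z = 680 mm.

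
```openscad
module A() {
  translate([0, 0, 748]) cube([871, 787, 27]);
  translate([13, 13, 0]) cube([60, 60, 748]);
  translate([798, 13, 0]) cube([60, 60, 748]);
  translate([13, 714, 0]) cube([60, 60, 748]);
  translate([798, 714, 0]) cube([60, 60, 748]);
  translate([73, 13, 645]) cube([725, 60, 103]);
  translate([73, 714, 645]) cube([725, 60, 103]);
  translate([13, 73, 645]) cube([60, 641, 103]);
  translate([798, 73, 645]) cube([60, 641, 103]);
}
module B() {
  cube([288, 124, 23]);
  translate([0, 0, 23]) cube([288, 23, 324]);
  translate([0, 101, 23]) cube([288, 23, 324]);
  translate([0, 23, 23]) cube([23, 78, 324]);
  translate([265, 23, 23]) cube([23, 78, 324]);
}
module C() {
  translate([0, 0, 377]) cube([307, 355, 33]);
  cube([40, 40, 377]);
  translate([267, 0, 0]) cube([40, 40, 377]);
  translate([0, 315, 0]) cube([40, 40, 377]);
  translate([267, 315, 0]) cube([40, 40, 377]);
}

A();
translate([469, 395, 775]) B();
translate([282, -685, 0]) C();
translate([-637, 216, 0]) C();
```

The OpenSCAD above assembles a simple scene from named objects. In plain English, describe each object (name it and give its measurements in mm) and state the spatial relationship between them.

A is a table: top 871 mm (x) × 787 mm (y), 27 mm thick, upper face at z = 775 mm, on four 60×60 mm square legs, each inset 13 mm from the nearest pair of top edges, running from z = 0 to the bottom of the top. Four apron rails, 60 mm thick and 103 mm tall, run between adjacent legs with their top edges flush with the underside of the top and their outer faces flush with the legs' outer faces.

B is an open-topped rectangular box: outside dimensions 288×124×347 mm, with a uniform wall and base thickness of 23 mm. The base is a full 288×124 slab on the floor; four walls sit on top of the base. The front and back walls (the −y and +y sides) span the full width; the two side walls fit between them.

C is a four-legged stool. The seat is 307×355 mm, 33 mm thick, top at z = 410 mm. It stands on four square legs, each 40×40 mm in cross-section, from z = 0 to the seat underside, each flush with a corner of the seat.

The open box is on top of the table. Two stools sit around the table at the −y, −x sides.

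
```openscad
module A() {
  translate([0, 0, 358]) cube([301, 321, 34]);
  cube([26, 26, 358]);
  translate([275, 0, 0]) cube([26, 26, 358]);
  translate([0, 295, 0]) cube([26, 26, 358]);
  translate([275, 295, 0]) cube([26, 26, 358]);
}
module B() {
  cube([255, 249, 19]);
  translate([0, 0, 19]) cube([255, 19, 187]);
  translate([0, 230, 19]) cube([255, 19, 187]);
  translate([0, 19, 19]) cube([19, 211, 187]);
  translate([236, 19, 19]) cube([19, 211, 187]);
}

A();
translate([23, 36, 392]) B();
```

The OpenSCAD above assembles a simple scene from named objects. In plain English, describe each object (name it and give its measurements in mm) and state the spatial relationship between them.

A is a simple wooden stool: a rectangular seat 301 mm (x) by 321 mm (y), 34 mm thick, top face at z = 392 mm, on four square legs, each 26×26 mm in cross-section. The legs rest on z = 0, each flush with a corner of the seat.

B is an open-topped rectangular box: outside dimensions 255×249×206 mm, with a uniform wall and base thickness of 19 mm. The base is a full 255×249 slab on the floor; four walls sit on top of the base. The front and back walls (the −y and +y sides) span the full width; the two side walls fit between them.

The open box is on top of the stool, centred.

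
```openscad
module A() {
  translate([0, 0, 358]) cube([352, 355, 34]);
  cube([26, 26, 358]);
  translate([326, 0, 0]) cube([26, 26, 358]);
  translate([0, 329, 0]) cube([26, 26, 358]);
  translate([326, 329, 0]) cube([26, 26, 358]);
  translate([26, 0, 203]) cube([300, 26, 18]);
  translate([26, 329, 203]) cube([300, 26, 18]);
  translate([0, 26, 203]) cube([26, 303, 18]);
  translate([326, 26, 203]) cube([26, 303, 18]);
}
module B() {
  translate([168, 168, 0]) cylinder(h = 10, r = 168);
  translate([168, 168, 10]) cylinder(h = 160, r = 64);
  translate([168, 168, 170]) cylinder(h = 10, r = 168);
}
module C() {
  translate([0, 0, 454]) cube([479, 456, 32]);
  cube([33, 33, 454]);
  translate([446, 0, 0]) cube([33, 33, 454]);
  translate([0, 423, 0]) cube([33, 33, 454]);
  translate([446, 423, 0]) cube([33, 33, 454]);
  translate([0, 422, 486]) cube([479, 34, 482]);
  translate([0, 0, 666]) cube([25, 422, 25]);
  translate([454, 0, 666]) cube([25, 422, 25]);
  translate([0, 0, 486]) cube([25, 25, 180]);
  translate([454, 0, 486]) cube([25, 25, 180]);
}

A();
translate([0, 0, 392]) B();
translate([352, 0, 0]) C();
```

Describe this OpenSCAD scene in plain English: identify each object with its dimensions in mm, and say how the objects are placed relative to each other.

A is a four-legged stool. The seat is 352×355 mm, 34 mm thick, top at z = 392 mm. It stands on four square legs, each 26×26 mm in cross-section, from z = 0 to the seat underside, each flush with a corner of the seat. Four stretchers, 26 mm wide and 18 mm tall, connect adjacent legs with their undersides at z = 203 mm, each running between the inner faces of the legs it joins and aligned with the legs' outer faces on the other axis.

B is a spool: two coaxial disc flanges of radius 168 mm and thickness 10 mm, joined by a core cylinder of radius 64 mm and height 160 mm. The lower flange rests on z = 0 and the three cylinders share a vertical axis.

C is a chair: 479×456 mm seat, 32 mm thick, top at z = 486 mm, on four 33 mm square corner legs flush with the seat edges. A 34 mm thick backrest slab spans the full seat width, extending 482 mm above the seat top, its back face flush with the seat's +y edge. Two armrests of 25×25 mm section run along each side from the seat's front edge to the front of the backrest, top faces 205 mm above the seat top and outer faces flush with the seat's x-edges; a 25×25 mm post under the front of each armrest stands on the seat at the front corner.

The spool is on top of the stool. The chair is against the stool's +x side, with their −y faces flush.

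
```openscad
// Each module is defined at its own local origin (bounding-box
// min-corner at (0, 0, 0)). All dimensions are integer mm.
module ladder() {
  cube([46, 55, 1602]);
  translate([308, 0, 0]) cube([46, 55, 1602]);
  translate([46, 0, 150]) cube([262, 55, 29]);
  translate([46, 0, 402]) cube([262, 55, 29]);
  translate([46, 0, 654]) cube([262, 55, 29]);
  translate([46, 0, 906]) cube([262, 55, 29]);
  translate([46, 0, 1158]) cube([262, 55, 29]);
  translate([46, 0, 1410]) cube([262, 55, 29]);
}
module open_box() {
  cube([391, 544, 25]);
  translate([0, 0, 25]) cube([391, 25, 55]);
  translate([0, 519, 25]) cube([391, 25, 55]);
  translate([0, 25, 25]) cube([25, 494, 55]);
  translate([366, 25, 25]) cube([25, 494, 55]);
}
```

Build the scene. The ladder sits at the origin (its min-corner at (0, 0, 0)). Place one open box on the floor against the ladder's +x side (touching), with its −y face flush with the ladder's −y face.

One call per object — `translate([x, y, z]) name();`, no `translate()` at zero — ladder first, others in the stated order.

ladder();
translate([354, 0, 0]) open_box();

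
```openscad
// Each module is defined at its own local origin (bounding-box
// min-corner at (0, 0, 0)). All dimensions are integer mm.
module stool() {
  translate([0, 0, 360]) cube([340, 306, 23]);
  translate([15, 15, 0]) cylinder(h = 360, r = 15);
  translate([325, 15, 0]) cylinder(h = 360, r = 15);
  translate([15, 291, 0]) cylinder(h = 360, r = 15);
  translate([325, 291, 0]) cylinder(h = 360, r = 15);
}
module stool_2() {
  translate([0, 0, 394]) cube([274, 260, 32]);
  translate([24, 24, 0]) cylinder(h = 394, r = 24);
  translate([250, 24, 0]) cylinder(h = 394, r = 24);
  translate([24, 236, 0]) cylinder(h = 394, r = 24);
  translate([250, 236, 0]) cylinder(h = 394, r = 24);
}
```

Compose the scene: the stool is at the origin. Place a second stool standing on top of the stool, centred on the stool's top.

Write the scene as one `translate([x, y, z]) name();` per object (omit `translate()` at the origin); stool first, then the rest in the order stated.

stool();
translate([33, 23, 383]) stool_2();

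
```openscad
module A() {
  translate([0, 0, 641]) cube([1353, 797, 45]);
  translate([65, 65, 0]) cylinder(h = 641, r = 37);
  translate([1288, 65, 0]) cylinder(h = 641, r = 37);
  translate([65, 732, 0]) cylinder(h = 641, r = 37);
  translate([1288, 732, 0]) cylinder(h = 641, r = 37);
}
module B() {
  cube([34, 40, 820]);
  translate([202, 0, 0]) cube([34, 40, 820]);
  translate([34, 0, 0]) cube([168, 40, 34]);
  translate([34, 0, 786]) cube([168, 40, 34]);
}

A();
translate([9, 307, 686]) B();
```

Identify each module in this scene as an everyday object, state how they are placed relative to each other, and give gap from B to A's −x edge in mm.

A is a table. B is a picture frame. The picture frame is on top of the table. The gap from the picture frame to the table's −x edge is 9 mm.

The picture frame's min-x is at 9; the table's min-x is 0; gap = 9 mm.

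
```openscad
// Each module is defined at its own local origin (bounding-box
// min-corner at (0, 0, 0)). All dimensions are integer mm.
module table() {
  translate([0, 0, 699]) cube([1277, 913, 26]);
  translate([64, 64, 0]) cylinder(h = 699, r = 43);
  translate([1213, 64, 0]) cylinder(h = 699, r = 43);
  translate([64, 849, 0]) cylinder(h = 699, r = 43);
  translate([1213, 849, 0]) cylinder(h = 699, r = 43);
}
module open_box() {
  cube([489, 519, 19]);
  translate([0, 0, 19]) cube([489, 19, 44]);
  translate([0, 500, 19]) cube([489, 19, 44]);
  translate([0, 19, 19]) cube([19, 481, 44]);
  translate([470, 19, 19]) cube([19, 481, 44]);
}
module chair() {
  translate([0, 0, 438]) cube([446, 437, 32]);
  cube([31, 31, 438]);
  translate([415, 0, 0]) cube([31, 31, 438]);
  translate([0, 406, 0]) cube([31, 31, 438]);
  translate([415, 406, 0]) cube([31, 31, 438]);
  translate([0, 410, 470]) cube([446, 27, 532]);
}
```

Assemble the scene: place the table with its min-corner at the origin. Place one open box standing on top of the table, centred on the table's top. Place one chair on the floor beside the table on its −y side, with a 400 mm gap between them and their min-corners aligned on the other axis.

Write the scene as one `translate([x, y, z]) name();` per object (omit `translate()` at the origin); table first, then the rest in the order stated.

table();
translate([394, 197, 725]) open_box();
translate([0, -837, 0]) chair();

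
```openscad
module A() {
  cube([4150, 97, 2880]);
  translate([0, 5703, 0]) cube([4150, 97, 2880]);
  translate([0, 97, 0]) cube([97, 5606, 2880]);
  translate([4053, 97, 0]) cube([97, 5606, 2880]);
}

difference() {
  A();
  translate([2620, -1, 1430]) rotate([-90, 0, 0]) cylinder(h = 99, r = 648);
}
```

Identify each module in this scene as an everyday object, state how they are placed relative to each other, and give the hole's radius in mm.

The subtracted cylinder has r = 648 mm.

A is a house frame. The house frame has a circular hole through its front wall. The hole's radius is 648 mm.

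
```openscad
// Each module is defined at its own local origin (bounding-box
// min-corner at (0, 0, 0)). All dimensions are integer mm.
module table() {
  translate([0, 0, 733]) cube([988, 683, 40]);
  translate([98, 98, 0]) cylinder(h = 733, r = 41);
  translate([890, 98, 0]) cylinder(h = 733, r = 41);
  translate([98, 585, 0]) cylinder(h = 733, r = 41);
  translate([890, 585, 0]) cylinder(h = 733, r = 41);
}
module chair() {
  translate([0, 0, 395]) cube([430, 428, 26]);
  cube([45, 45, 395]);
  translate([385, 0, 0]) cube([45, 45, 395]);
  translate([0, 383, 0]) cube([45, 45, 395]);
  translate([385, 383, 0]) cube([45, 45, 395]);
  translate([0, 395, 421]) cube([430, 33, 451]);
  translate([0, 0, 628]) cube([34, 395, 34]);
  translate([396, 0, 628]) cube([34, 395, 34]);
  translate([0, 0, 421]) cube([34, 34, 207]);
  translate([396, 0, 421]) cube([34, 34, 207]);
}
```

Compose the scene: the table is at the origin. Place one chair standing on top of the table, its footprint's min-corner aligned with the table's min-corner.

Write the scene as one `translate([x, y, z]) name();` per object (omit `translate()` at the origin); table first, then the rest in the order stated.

table();
translate([0, 0, 773]) chair();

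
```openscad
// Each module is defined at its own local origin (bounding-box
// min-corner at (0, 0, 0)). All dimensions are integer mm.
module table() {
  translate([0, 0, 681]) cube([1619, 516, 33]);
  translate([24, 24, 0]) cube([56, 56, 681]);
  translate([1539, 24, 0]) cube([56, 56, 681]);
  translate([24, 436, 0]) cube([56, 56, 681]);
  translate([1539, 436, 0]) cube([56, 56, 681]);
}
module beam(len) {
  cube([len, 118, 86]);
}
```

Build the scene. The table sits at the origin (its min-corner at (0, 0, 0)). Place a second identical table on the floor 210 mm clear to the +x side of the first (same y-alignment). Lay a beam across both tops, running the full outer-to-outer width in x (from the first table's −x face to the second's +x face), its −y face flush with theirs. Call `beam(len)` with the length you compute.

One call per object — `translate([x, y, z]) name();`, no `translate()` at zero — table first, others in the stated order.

table();
translate([1829, 0, 0]) table();
translate([0, 0, 714]) beam(3448);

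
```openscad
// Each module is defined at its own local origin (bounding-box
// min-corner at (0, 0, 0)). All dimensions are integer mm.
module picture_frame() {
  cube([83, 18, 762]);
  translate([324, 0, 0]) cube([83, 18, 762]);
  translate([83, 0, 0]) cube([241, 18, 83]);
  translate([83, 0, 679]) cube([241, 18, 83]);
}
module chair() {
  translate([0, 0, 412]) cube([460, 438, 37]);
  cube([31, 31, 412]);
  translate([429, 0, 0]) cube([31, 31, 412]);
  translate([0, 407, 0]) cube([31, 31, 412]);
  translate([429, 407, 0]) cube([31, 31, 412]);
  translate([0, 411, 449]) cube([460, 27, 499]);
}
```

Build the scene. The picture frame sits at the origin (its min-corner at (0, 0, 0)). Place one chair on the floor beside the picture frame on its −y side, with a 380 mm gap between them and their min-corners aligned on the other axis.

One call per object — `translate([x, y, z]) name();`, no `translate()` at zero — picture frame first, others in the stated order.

picture_frame();
translate([0, -818, 0]) chair();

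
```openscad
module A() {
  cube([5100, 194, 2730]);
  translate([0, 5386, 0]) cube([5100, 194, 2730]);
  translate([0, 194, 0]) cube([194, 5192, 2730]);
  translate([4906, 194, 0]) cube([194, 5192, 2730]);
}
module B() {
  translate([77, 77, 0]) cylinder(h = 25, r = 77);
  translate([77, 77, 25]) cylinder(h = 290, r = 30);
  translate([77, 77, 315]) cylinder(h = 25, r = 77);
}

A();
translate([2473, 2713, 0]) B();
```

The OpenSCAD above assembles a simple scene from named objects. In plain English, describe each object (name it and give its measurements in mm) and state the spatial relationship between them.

A is the wall frame of a small rectangular building: four walls, each 2730 mm tall and 194 mm thick, enclosing a footprint 5100 mm (x) by 5580 mm (y) outside-to-outside, with no floor or roof. The front and back walls (the −y and +y sides) span the full width; the two side walls fit between them.

B is a spool: two coaxial disc flanges of radius 77 mm and thickness 25 mm, joined by a core cylinder of radius 30 mm and height 290 mm. The lower flange rests on z = 0 and the three cylinders share a vertical axis.

The spool sits inside the house frame, centred.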